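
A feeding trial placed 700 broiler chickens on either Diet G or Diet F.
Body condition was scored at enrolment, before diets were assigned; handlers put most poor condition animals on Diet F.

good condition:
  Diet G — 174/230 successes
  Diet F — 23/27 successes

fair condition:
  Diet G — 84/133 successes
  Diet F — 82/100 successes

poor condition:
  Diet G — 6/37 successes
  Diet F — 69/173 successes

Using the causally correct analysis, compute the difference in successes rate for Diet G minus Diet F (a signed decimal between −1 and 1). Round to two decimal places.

Nothing the diet does changes starting body condition; the imbalance is an allocation artefact. With starting body condition also predicting the outcome, the pooled figure is confounded, and the within-stratum comparison is the causal one.
Adjusting over the population distribution of starting body condition: 0.367·(0.757−0.852) + 0.333·(0.632−0.820) + 0.300·(0.162−0.399) = -0.169.

-0.17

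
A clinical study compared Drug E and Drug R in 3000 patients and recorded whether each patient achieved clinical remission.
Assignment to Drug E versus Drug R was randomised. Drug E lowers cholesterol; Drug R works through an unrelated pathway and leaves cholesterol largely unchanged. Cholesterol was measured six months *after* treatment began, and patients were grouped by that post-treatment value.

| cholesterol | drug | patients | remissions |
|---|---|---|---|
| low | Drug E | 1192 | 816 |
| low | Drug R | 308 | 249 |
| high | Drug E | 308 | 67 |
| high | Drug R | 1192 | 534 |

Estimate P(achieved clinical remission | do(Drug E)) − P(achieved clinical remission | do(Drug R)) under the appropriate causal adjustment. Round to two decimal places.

+0.07

Within every cholesterol level Drug R has the higher rate, yet pooled Drug E does — Simpson's reversal.
Because the drug influences cholesterol, cholesterol is a post-treatment mediator, not a confounder. Stratifying on it would bias the estimate; the causal effect is the crude pooled difference.
The causal difference is the pooled difference: 0.589 − 0.522 = +0.067.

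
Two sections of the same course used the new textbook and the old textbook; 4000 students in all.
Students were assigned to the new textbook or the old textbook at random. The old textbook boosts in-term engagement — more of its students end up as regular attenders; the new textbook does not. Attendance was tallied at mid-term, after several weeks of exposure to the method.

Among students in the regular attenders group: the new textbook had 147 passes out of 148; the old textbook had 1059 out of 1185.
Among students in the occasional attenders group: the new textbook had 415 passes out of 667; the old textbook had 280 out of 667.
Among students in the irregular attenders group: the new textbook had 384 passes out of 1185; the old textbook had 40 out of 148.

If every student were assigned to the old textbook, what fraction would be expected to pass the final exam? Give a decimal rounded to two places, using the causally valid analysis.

The stratified and pooled comparisons disagree (the new textbook wins within each mid-term attendance; the old textbook wins overall), so the answer turns on the causal role of mid-term attendance.
Mid-term attendance here is a post-treatment variable shaped by the teaching method; conditioning on it would introduce bias rather than remove it. The overall comparison is the causal one.
So P(outcome | do(the old textbook)) is just the pooled rate for the old textbook: 1379/2000 = 0.690.

0.69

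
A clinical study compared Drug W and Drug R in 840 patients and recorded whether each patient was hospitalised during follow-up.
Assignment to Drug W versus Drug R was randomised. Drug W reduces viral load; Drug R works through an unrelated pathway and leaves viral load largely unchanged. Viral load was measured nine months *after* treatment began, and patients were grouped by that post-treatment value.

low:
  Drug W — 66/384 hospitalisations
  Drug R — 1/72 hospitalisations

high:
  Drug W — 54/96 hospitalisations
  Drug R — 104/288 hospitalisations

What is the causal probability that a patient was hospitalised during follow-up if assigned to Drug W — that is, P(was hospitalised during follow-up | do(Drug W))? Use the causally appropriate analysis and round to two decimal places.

0.25

Within every viral load level Drug R has the lower rate, yet pooled Drug W does — Simpson's reversal.
Viral load lies on the pathway drug → viral load → outcome, so adjusting for it blocks the indirect effect. For the total causal effect of drug, use the unadjusted pooled rates.
So P(outcome | do(Drug W)) is just the pooled rate for Drug W: 120/480 = 0.250.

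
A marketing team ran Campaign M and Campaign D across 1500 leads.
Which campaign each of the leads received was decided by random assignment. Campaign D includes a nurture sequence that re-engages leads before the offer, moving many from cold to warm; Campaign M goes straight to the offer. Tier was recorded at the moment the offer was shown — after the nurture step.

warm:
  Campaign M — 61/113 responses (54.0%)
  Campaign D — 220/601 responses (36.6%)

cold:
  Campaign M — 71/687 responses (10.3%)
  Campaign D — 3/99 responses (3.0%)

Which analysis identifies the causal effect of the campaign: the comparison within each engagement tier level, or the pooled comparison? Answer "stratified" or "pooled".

pooled

The engagement tier-specific comparison favours Campaign M throughout, but the pooled figures favour Campaign D. The question is whether to condition on engagement tier.
Engagement tier lies on the pathway campaign → engagement tier → outcome, so adjusting for it blocks the indirect effect. For the total causal effect of campaign, use the unadjusted pooled rates.
Pooled: Campaign M 16.5% vs Campaign D 31.9%; Campaign D is higher overall.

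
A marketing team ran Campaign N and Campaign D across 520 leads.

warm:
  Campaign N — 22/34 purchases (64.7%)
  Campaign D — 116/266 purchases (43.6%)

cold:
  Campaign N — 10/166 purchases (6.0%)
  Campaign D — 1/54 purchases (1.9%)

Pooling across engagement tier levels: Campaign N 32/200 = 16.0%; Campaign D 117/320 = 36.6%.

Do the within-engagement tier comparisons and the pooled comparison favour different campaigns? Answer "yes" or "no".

Within each engagement tier level (warm 64.7% vs 43.6%; cold 6.0% vs 1.9%), Campaign N has the higher rate every time. Pooled: 16.0% vs 36.6% — Campaign D has the higher rate overall. The two comparisons disagree.

yes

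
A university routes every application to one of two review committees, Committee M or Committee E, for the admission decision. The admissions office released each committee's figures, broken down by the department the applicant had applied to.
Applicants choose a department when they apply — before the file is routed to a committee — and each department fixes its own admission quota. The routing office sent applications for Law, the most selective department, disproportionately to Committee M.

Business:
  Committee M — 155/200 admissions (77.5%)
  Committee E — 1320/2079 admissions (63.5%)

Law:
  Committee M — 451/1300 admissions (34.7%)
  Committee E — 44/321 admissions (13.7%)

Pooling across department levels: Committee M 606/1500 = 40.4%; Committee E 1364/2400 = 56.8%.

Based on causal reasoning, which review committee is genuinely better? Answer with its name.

Committee M

Within every department level Committee M has the higher rate, yet pooled Committee E does — Simpson's reversal.
The imbalance in department arose from how applicants were allocated, not from anything the review committee did; and department independently affects the outcome. The pooled gap is confounded — condition on department.
Within each level — Business: 77.5% vs 63.5%; Law: 34.7% vs 13.7% — Committee M is higher every time.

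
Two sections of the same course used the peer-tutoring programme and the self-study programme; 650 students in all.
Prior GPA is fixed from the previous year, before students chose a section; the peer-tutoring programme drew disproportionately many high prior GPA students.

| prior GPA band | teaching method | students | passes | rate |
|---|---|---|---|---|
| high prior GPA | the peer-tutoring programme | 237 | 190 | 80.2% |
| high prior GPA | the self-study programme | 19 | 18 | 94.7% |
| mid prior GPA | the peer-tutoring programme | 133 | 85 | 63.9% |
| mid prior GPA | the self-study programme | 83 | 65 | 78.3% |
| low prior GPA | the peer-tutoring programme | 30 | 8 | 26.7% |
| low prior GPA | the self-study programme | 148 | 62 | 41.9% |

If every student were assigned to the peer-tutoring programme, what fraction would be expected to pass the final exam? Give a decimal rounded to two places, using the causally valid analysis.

The imbalance in prior GPA band arose from how students were allocated, not from anything the teaching method did; and prior GPA band independently affects the outcome. The pooled gap is confounded — condition on prior GPA band.
Standardising the peer-tutoring programme to the population prior GPA band mix: 0.394·190/237 + 0.332·85/133 + 0.274·8/30 = 0.601.

0.60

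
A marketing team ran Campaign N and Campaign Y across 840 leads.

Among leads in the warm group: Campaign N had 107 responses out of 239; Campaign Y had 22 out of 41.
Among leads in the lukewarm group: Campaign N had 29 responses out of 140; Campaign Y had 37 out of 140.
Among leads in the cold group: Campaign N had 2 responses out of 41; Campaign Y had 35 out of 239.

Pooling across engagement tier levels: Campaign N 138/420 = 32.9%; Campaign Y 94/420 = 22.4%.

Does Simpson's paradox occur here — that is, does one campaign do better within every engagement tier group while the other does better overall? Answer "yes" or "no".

Within each engagement tier level (warm 44.8% vs 53.7%; lukewarm 20.7% vs 26.4%; cold 4.9% vs 14.6%), Campaign Y has the higher rate every time. Pooled: 32.9% vs 22.4% — Campaign N has the higher rate overall. The two comparisons disagree.

yes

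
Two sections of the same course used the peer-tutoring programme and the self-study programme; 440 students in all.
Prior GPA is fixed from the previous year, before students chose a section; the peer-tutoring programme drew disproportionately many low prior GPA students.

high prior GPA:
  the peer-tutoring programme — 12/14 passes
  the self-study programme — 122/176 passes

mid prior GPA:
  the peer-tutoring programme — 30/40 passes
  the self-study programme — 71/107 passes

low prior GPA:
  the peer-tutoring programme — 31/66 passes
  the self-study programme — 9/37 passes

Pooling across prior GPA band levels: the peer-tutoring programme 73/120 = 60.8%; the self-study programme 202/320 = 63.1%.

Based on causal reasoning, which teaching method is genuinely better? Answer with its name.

The stratified and pooled comparisons disagree (the peer-tutoring programme wins within each prior GPA band; the self-study programme wins overall), so the answer turns on the causal role of prior GPA band.
Prior GPA band differs across teaching methods for reasons unrelated to any effect of the teaching method itself, and it separately predicts the outcome — a classic confounder. We must compare within prior GPA band levels.
Within each level — high prior GPA: 85.7% vs 69.3%; mid prior GPA: 75.0% vs 66.4%; low prior GPA: 47.0% vs 24.3% — the peer-tutoring programme is higher every time.

the peer-tutoring programme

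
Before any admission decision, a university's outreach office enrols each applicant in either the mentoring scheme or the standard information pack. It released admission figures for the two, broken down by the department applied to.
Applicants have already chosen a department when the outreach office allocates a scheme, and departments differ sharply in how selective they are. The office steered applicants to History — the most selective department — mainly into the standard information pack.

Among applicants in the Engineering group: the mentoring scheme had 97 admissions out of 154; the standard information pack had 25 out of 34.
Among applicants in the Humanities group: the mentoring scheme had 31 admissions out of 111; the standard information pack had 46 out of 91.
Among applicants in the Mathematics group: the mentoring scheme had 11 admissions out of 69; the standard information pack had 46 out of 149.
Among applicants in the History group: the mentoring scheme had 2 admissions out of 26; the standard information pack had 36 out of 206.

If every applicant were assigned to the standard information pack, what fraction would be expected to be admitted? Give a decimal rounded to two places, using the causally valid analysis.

The stratified and pooled comparisons disagree (the standard information pack wins within each department; the mentoring scheme wins overall), so the answer turns on the causal role of department.
Nothing the outreach scheme does changes department; the imbalance is an allocation artefact. With department also predicting the outcome, the pooled figure is confounded, and the within-stratum comparison is the causal one.
Standardising the standard information pack to the population department mix: 0.224·25/34 + 0.240·46/91 + 0.260·46/149 + 0.276·36/206 = 0.415.

0.41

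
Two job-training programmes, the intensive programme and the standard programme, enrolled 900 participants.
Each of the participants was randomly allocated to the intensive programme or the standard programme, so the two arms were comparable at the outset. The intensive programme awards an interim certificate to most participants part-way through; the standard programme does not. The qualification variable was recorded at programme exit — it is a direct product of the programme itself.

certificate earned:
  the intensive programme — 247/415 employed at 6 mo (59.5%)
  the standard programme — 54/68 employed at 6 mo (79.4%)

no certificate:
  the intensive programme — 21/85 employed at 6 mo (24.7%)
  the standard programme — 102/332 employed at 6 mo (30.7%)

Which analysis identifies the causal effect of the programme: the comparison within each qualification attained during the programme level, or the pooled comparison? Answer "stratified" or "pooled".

pooled

The distribution of qualification attained during the programme is itself part of what the programme does — it is an intermediate outcome. Holding it fixed would remove that part of the effect; the total effect is the pooled difference.
Pooled: the intensive programme 53.6% vs the standard programme 39.0%; the intensive programme is higher overall.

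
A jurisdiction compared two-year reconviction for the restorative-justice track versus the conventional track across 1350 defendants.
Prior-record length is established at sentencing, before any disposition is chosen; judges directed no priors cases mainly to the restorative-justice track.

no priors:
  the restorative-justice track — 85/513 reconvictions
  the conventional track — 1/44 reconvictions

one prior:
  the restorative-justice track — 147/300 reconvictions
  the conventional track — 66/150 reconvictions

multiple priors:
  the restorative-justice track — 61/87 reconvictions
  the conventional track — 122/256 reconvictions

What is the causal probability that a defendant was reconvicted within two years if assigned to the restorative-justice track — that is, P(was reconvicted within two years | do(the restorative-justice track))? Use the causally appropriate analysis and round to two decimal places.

The stratified and pooled comparisons disagree (the conventional track wins within each prior-record length; the restorative-justice track wins overall), so the answer turns on the causal role of prior-record length.
Since prior-record length is a pre-existing factor (not a product of the disposition) and it affects the outcome on its own, it is a confounder. The stratified rates, not the pooled rate, identify the causal effect.
Standardising the restorative-justice track to the population prior-record length mix: 0.413·85/513 + 0.333·147/300 + 0.254·61/87 = 0.410.

0.41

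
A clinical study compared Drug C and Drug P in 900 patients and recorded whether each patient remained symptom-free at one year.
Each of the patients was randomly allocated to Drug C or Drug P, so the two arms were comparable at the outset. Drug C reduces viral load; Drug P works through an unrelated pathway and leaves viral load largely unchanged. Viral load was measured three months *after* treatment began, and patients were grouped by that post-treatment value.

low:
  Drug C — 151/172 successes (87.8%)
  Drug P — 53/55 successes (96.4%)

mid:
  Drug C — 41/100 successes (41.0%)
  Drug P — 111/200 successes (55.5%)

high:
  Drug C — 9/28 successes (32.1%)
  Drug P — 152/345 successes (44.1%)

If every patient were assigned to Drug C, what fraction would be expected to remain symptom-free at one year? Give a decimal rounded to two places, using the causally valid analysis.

0.67

Drug P is higher inside every viral load stratum but Drug C is higher in aggregate. Whether to stratify depends on how viral load relates to the drug.
Viral load is recorded after the drug and is itself shifted by it — it sits on the causal path from drug to outcome. Conditioning on a mediator would strip out part of the effect we want; the pooled comparison gives the total causal effect.
So P(outcome | do(Drug C)) is just the pooled rate for Drug C: 201/300 = 0.670.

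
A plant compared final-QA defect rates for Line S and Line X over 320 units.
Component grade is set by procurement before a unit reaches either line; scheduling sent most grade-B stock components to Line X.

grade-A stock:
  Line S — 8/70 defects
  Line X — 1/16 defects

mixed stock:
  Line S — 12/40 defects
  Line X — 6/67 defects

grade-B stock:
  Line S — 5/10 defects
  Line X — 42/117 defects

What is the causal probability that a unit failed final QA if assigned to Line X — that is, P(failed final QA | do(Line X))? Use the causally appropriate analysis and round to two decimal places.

0.19

The component grade-specific comparison favours Line X throughout, but the pooled figures favour Line S. The question is whether to condition on component grade.
Component grade differs across lines for reasons unrelated to any effect of the line itself, and it separately predicts the outcome — a classic confounder. We must compare within component grade levels.
Standardising Line X to the population component grade mix: 0.269·1/16 + 0.334·6/67 + 0.397·42/117 = 0.189.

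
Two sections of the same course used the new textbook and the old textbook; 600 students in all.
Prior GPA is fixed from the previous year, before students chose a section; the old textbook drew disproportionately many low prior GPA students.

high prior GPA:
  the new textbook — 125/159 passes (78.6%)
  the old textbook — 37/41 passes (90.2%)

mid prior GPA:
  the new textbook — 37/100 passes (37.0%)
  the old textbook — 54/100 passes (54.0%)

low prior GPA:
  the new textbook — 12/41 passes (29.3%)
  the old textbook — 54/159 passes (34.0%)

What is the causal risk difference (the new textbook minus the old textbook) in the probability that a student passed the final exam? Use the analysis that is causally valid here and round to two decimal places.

-0.11

Within every prior GPA band level the old textbook has the higher rate, yet pooled the new textbook does — Simpson's reversal.
Prior GPA band satisfies the back-door criterion: it is not a descendant of the teaching method, and it blocks the spurious path from teaching method to outcome. Adjusting for it (i.e., using the within-prior GPA band rates) gives the causal effect.
Adjusting over the population distribution of prior GPA band: 0.333·(0.786−0.902) + 0.333·(0.370−0.540) + 0.333·(0.293−0.340) = -0.111.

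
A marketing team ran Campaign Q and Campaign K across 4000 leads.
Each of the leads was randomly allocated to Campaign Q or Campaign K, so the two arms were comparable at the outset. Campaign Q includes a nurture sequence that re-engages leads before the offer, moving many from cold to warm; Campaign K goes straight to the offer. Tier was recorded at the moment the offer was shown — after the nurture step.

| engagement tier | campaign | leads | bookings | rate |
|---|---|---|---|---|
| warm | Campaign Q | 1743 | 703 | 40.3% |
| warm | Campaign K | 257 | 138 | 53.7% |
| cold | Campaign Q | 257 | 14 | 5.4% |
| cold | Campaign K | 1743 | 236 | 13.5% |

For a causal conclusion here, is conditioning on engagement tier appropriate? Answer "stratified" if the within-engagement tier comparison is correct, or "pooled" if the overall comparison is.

The stratified and pooled comparisons disagree (Campaign K wins within each engagement tier; Campaign Q wins overall), so the answer turns on the causal role of engagement tier.
The distribution of engagement tier is itself part of what the campaign does — it is an intermediate outcome. Holding it fixed would remove that part of the effect; the total effect is the pooled difference.
Pooled: Campaign Q 35.9% vs Campaign K 18.7%; Campaign Q is higher overall.

pooled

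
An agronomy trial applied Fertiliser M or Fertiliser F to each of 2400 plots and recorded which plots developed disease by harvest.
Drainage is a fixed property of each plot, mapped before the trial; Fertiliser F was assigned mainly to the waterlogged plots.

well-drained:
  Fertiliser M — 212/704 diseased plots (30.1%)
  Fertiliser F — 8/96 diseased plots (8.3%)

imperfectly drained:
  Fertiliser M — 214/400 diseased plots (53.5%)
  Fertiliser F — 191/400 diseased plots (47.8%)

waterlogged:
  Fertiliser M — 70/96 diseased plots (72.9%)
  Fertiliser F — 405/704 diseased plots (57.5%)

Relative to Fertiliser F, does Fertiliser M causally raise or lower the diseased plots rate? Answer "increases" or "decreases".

increases

Within every field drainage level Fertiliser F has the lower rate, yet pooled Fertiliser M does — Simpson's reversal.
Field drainage satisfies the back-door criterion: it is not a descendant of the fertiliser, and it blocks the spurious path from fertiliser to outcome. Adjusting for it (i.e., using the within-field drainage rates) gives the causal effect.
Within each level — well-drained: 30.1% vs 8.3%; imperfectly drained: 53.5% vs 47.8%; waterlogged: 72.9% vs 57.5% — Fertiliser F is lower every time.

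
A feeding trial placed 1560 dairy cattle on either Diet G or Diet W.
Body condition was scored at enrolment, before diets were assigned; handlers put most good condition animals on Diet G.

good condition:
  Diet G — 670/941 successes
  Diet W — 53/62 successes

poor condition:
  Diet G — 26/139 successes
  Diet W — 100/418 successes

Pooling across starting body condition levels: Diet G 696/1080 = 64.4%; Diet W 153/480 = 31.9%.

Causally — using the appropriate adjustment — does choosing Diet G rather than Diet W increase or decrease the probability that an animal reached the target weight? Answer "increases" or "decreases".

The stratified and pooled comparisons disagree (Diet W wins within each starting body condition; Diet G wins overall), so the answer turns on the causal role of starting body condition.
Since starting body condition is a pre-existing factor (not a product of the diet) and it affects the outcome on its own, it is a confounder. The stratified rates, not the pooled rate, identify the causal effect.
Within each level — good condition: 71.2% vs 85.5%; poor condition: 18.7% vs 23.9% — Diet W is higher every time.

decreases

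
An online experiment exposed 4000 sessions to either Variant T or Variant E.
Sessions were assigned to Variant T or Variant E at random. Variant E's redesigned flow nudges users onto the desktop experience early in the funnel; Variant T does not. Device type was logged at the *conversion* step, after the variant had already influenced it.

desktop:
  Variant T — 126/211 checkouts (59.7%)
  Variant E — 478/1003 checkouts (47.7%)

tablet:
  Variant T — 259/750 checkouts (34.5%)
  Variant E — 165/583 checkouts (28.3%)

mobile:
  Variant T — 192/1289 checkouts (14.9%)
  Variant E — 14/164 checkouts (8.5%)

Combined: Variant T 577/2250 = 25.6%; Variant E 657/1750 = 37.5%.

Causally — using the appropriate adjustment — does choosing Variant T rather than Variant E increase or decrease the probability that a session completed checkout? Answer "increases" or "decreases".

decreases

The stratified and pooled comparisons disagree (Variant T wins within each device type; Variant E wins overall), so the answer turns on the causal role of device type.
The distribution of device type is itself part of what the variant does — it is an intermediate outcome. Holding it fixed would remove that part of the effect; the total effect is the pooled difference.
Pooled: Variant T 25.6% vs Variant E 37.5%; Variant E is higher overall.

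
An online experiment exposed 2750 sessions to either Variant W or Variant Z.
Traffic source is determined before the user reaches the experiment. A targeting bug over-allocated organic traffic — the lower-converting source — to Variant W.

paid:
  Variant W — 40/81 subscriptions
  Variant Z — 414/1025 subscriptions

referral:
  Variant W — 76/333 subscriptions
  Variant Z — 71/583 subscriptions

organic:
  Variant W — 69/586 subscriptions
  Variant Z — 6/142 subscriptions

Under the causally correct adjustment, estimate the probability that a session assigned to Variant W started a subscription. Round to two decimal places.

0.31

The traffic source-specific comparison favours Variant W throughout, but the pooled figures favour Variant Z. The question is whether to condition on traffic source.
Nothing the variant does changes traffic source; the imbalance is an allocation artefact. With traffic source also predicting the outcome, the pooled figure is confounded, and the within-stratum comparison is the causal one.
Standardising Variant W to the population traffic source mix: 0.402·40/81 + 0.333·76/333 + 0.265·69/586 = 0.306.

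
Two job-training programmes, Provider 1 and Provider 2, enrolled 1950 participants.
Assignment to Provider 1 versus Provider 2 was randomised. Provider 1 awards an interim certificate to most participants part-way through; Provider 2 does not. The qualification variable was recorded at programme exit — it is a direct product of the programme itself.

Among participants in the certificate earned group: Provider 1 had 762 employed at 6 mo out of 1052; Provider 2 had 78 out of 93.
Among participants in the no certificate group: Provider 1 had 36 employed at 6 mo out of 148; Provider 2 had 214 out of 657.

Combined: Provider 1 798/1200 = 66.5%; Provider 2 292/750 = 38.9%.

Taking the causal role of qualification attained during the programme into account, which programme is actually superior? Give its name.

The stratified and pooled comparisons disagree (Provider 2 wins within each qualification attained during the programme; Provider 1 wins overall), so the answer turns on the causal role of qualification attained during the programme.
Because the programme influences qualification attained during the programme, qualification attained during the programme is a post-treatment mediator, not a confounder. Stratifying on it would bias the estimate; the causal effect is the crude pooled difference.
Pooled: Provider 1 66.5% vs Provider 2 38.9%; Provider 1 is higher overall.

Provider 1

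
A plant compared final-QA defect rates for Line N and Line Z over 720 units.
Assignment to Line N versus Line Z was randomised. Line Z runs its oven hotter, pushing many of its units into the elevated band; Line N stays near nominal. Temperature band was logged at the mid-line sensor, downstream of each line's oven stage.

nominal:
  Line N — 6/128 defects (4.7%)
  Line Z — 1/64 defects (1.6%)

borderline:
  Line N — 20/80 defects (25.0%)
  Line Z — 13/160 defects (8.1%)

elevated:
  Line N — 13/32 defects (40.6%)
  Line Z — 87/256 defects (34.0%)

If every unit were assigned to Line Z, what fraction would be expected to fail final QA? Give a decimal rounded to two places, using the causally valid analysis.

0.21

Because the line influences in-process temperature band, in-process temperature band is a post-treatment mediator, not a confounder. Stratifying on it would bias the estimate; the causal effect is the crude pooled difference.
So P(outcome | do(Line Z)) is just the pooled rate for Line Z: 101/480 = 0.210.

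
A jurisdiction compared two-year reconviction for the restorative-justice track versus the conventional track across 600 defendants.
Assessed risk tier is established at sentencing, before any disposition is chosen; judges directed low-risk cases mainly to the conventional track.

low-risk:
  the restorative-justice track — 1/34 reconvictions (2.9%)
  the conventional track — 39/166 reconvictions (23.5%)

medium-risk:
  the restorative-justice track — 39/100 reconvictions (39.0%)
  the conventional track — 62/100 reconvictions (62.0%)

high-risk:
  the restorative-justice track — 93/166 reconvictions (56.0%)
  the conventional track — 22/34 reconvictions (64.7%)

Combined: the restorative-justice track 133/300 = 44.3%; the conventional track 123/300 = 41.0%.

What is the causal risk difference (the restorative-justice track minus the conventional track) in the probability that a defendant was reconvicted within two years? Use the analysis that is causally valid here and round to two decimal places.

Here assessed risk tier is a common cause — it drives both which disposition a case falls under and the outcome. The crude comparison mixes populations; the stratum-specific rates are the causally relevant ones.
Adjusting over the population distribution of assessed risk tier: 0.333·(0.029−0.235) + 0.333·(0.390−0.620) + 0.333·(0.560−0.647) = -0.174.

-0.17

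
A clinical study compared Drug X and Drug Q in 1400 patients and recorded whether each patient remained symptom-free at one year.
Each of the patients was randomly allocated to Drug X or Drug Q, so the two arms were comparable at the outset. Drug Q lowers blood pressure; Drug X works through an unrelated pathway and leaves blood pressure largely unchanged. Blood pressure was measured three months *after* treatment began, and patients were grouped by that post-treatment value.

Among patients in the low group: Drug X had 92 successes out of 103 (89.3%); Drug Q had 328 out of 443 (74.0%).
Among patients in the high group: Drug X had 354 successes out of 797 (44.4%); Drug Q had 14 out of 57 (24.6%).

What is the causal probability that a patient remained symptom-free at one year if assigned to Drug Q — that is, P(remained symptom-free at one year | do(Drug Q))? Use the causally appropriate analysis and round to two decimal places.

The stratified and pooled comparisons disagree (Drug X wins within each blood pressure; Drug Q wins overall), so the answer turns on the causal role of blood pressure.
Because the drug influences blood pressure, blood pressure is a post-treatment mediator, not a confounder. Stratifying on it would bias the estimate; the causal effect is the crude pooled difference.
So P(outcome | do(Drug Q)) is just the pooled rate for Drug Q: 342/500 = 0.684.

0.68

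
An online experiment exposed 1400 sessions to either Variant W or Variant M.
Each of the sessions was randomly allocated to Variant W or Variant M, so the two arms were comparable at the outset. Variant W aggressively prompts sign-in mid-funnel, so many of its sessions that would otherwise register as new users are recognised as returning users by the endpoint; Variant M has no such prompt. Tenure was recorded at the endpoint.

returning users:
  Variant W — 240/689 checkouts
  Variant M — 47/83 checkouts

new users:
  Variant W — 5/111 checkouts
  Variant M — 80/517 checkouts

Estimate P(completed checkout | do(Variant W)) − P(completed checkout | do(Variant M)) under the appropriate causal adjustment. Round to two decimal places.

+0.09

Variant M is higher inside every user tenure stratum but Variant W is higher in aggregate. Whether to stratify depends on how user tenure relates to the variant.
User tenure is downstream of the variant. One should not condition on a consequence of treatment, so the overall rates are the right comparison.
The causal difference is the pooled difference: 0.306 − 0.212 = +0.095.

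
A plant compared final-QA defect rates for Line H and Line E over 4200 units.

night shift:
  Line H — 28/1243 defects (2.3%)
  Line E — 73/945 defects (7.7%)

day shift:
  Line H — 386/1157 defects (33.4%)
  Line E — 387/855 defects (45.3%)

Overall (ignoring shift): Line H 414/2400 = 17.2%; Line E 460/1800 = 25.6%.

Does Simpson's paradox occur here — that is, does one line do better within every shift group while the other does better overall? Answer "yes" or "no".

Within each shift level (night shift 2.3% vs 7.7%; day shift 33.4% vs 45.3%), Line H has the lower rate every time. Pooled: 17.2% vs 25.6% — Line H has the lower rate overall. They agree.

no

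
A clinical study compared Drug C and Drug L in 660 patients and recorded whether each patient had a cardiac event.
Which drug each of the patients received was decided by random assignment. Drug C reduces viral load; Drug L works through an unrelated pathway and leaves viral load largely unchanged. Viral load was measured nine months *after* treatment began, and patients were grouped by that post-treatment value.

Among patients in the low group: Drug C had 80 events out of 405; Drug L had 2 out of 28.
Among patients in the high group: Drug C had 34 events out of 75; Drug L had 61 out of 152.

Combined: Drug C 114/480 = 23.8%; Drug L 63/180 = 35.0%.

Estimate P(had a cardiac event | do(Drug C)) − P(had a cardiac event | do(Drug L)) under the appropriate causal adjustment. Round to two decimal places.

-0.11

Within every viral load level Drug L has the lower rate, yet pooled Drug C does — Simpson's reversal.
Stratifying would compare drugs among patients the drugs themselves sorted into viral load groups — a form of selection on an intermediate. The unconditioned pooled rates give the total causal effect.
The causal difference is the pooled difference: 0.237 − 0.350 = -0.113.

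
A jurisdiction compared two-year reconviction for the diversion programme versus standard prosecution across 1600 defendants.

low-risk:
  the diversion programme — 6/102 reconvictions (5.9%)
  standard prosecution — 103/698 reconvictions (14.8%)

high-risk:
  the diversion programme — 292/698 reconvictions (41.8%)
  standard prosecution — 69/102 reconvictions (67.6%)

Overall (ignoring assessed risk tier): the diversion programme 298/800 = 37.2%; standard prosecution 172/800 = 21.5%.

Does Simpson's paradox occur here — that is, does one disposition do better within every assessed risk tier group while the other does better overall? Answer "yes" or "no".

yes

Within each assessed risk tier level (low-risk 5.9% vs 14.8%; high-risk 41.8% vs 67.6%), the diversion programme has the lower rate every time. Pooled: 37.2% vs 21.5% — standard prosecution has the lower rate overall. The two comparisons disagree.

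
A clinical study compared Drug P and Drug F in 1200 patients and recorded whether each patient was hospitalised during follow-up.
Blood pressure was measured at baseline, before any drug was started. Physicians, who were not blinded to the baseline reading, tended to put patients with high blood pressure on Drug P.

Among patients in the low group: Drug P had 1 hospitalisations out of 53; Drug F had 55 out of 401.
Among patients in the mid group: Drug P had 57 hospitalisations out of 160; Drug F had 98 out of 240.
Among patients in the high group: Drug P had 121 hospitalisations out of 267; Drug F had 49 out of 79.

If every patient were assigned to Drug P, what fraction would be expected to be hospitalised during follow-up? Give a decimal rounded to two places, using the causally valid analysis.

The blood pressure-specific comparison favours Drug P throughout, but the pooled figures favour Drug F. The question is whether to condition on blood pressure.
Blood pressure satisfies the back-door criterion: it is not a descendant of the drug, and it blocks the spurious path from drug to outcome. Adjusting for it (i.e., using the within-blood pressure rates) gives the causal effect.
Standardising Drug P to the population blood pressure mix: 0.378·1/53 + 0.333·57/160 + 0.288·121/267 = 0.257.

0.26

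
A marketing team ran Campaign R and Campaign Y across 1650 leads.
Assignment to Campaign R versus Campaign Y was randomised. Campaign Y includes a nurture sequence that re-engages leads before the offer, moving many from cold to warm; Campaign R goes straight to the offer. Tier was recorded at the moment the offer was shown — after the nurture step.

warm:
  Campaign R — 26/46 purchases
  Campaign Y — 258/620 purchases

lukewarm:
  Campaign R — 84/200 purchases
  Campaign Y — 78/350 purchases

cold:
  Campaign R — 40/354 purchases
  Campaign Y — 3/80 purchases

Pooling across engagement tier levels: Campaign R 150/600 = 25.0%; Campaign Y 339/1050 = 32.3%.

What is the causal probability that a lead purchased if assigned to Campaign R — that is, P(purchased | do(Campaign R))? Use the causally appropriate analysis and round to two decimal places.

The distribution of engagement tier is itself part of what the campaign does — it is an intermediate outcome. Holding it fixed would remove that part of the effect; the total effect is the pooled difference.
So P(outcome | do(Campaign R)) is just the pooled rate for Campaign R: 150/600 = 0.250.

0.25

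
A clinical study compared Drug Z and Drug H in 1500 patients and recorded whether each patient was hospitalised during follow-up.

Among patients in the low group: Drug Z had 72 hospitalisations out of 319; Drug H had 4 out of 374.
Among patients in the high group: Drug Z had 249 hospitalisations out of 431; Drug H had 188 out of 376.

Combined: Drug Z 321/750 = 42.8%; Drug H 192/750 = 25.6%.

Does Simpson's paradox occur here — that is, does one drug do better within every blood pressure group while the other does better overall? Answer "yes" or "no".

no

Within each blood pressure level (low 22.6% vs 1.1%; high 57.8% vs 50.0%), Drug H has the lower rate every time. Pooled: 42.8% vs 25.6% — Drug H has the lower rate overall. They agree.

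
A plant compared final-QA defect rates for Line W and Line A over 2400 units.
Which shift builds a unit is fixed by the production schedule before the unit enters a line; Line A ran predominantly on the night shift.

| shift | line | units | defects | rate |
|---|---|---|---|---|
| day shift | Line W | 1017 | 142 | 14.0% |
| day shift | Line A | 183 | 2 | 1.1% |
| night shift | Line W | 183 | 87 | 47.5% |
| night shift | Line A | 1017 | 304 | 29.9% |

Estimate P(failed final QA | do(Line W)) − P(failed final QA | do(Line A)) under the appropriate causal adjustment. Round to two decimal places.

The stratified and pooled comparisons disagree (Line A wins within each shift; Line W wins overall), so the answer turns on the causal role of shift.
Shift differs across lines for reasons unrelated to any effect of the line itself, and it separately predicts the outcome — a classic confounder. We must compare within shift levels.
Adjusting over the population distribution of shift: 0.500·(0.140−0.011) + 0.500·(0.475−0.299) = +0.153.

+0.15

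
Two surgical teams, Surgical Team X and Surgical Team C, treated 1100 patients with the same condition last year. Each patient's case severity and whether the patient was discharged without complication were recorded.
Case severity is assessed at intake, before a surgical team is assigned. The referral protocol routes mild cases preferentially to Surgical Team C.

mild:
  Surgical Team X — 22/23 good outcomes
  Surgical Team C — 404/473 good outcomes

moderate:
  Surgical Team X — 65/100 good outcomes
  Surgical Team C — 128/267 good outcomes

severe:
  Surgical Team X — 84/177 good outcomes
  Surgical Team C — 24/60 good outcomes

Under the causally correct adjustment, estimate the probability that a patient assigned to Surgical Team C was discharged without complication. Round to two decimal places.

0.63

Case severity differs across surgical teams for reasons unrelated to any effect of the surgical team itself, and it separately predicts the outcome — a classic confounder. We must compare within case severity levels.
Standardising Surgical Team C to the population case severity mix: 0.451·404/473 + 0.334·128/267 + 0.215·24/60 = 0.631.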